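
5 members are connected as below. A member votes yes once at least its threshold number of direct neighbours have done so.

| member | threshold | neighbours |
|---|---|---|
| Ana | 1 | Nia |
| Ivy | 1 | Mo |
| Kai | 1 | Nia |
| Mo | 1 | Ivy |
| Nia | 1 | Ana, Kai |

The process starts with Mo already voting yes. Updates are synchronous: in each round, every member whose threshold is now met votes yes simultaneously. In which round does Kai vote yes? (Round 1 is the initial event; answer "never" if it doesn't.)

never

Round 1 — Mo votes yes (initial).
Round 2 — checking thresholds:
  Ivy: 1 of 1 neighbours ≥ 1, votes yes.
Round 3 — no new yes votes; cascade stops.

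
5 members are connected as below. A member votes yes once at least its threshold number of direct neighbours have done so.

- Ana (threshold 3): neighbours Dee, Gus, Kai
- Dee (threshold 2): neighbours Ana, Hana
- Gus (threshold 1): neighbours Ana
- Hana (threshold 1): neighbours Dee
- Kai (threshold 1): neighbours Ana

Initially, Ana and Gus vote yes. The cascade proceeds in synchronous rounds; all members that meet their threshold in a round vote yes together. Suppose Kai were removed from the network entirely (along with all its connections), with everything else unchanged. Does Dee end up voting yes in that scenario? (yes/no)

With Kai removed:
Round 1 — Ana, Gus vote yes (initial).
Round 2 — no new yes votes; cascade stops.

no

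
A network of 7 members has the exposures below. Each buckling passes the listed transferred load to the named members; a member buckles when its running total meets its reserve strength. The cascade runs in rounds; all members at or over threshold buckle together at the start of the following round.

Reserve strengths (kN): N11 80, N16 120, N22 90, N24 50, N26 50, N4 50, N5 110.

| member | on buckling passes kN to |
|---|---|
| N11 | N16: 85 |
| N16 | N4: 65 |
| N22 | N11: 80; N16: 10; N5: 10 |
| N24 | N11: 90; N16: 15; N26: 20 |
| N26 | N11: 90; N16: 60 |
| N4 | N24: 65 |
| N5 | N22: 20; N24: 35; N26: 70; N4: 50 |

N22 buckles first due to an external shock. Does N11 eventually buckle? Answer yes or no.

Round 1 — N22 buckles (initial).
  N11: +80 → 80 ≥ 80
  N16: +10 → 10 < 120
  N5: +10 → 10 < 110
Round 2 — N11 buckles.
  N16: +85 → 95 < 120
No further bucklings.

yes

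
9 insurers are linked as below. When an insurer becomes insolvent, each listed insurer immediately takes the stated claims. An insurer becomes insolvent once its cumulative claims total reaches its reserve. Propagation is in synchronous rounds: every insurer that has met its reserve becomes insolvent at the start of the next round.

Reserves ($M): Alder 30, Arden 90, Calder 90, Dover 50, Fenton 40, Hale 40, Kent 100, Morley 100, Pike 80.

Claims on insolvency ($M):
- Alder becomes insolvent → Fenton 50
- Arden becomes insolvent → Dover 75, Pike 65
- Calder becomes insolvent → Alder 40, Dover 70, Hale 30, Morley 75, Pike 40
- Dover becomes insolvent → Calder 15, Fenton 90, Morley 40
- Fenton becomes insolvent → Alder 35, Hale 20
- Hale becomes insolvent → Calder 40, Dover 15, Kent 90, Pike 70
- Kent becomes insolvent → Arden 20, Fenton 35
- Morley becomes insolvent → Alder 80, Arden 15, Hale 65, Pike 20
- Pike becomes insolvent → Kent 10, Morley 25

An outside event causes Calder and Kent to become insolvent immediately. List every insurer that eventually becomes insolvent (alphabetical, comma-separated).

Alder, Calder, Dover, Fenton, Hale, Kent, Morley, Pike

Round 1 — Calder, Kent become insolvent (initial).
  Alder: +40 → 40 ≥ 30
  Arden: +20 → 20 < 90
  Dover: +70 → 70 ≥ 50
  Fenton: +35 → 35 < 40
  Hale: +30 → 30 < 40
  Morley: +75 → 75 < 100
  Pike: +40 → 40 < 80
Round 2 — Alder, Dover become insolvent.
  Fenton: +50+90 → 175 ≥ 40
  Morley: +40 → 115 ≥ 100
Round 3 — Fenton, Morley become insolvent.
  Arden: +15 → 35 < 90
  Hale: +20+65 → 115 ≥ 40
  Pike: +20 → 60 < 80
Round 4 — Hale becomes insolvent.
  Pike: +70 → 130 ≥ 80
Round 5 — Pike becomes insolvent.
No further insolvencies.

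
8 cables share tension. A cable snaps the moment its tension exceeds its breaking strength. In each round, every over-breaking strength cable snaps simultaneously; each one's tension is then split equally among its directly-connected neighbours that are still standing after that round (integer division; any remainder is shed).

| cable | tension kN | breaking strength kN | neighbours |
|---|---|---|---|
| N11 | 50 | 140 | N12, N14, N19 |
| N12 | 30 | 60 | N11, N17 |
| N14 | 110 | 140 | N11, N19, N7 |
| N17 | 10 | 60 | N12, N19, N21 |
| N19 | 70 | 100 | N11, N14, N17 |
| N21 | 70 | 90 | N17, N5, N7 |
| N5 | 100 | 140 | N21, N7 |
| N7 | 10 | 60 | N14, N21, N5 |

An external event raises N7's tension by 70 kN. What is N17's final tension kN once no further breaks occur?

58

Round 1 — N7 at 80 > 60. N7 snaps.
  N7 sheds 80 kN to N14, N21, N5: 26 each (2 lost).
    N14: 110+26 = 136 ≤ 140
    N21: 70+26 = 96 > 90
    N5: 100+26 = 126 ≤ 140
Round 2 — N21 snaps.
  N21 sheds 96 kN to N17, N5: 48 each.
    N17: 10+48 = 58 ≤ 60
    N5: 126+48 = 174 > 140
Round 3 — N5 snaps.
  N5 sheds 174 kN: no online neighbours, lost.
No further breaks.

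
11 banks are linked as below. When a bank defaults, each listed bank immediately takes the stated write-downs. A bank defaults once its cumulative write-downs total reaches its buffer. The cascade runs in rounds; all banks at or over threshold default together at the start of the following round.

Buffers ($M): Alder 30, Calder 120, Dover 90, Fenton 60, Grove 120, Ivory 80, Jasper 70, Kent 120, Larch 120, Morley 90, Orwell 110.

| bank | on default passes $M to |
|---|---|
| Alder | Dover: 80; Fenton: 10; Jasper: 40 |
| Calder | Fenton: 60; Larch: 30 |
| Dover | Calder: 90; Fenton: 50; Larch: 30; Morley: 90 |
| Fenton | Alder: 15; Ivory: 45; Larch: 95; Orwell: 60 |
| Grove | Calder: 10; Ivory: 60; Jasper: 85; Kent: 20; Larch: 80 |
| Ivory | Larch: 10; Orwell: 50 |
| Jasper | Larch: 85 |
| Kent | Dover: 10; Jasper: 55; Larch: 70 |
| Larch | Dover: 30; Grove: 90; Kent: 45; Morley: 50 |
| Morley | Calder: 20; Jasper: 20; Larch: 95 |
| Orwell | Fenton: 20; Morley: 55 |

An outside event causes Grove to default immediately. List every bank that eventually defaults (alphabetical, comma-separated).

Grove, Jasper, Larch

Round 1 — Grove defaults (initial).
  Calder: +10 → 10 < 120
  Ivory: +60 → 60 < 80
  Jasper: +85 → 85 ≥ 70
  Kent: +20 → 20 < 120
  Larch: +80 → 80 < 120
Round 2 — Jasper defaults.
  Larch: +85 → 165 ≥ 120
Round 3 — Larch defaults.
  Dover: +30 → 30 < 90
  Kent: +45 → 65 < 120
  Morley: +50 → 50 < 90
No further defaults.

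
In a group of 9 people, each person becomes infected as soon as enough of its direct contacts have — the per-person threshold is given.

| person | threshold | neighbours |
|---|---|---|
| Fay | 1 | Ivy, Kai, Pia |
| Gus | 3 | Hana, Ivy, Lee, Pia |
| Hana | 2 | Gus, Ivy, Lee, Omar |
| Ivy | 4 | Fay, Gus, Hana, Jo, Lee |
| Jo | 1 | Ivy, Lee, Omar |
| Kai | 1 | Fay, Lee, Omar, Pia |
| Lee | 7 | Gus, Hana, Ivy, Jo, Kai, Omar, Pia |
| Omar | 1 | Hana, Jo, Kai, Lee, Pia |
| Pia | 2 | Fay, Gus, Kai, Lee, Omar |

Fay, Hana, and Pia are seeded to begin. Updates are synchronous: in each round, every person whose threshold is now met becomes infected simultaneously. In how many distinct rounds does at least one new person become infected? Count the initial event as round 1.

3

Round 1 — Fay, Hana, Pia become infected (initial).
Round 2 — checking thresholds:
  Gus: 2 of 4 neighbours < 3, below threshold.
  Ivy: 2 of 5 neighbours < 4, below threshold.
  Kai: 2 of 4 neighbours ≥ 1, becomes infected.
  Lee: 2 of 7 neighbours < 7, below threshold.
  Omar: 2 of 5 neighbours ≥ 1, becomes infected.
Round 3 — checking thresholds:
  Gus: 2 of 4 neighbours < 3, below threshold.
  Ivy: 2 of 5 neighbours < 4, below threshold.
  Jo: 1 of 3 neighbours ≥ 1, becomes infected.
  Lee: 4 of 7 neighbours < 7, below threshold.
Round 4 — no new infections; cascade stops.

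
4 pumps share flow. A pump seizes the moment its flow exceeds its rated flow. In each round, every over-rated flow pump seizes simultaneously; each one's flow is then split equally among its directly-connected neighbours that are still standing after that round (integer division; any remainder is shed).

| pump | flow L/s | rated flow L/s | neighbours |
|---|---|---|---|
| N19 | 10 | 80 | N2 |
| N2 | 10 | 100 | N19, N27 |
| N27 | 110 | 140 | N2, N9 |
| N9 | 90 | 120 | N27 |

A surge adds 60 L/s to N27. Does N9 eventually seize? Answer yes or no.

Round 1 — N27 at 170 > 140. N27 seizes.
  N27 sheds 170 L/s to N2, N9: 85 each.
    N2: 10+85 = 95 ≤ 100
    N9: 90+85 = 175 > 120
Round 2 — N9 seizes.
  N9 sheds 175 L/s: no online neighbours, lost.
No further seizures.

yes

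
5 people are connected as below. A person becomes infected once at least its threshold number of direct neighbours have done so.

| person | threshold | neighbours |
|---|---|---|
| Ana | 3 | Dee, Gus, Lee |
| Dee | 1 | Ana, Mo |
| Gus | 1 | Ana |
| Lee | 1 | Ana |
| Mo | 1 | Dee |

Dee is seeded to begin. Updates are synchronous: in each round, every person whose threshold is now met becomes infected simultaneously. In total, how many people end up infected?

2

Round 1 — Dee becomes infected (initial).
Round 2 — checking thresholds:
  Ana: 1 of 3 neighbours < 3, below threshold.
  Mo: 1 of 1 neighbours ≥ 1, becomes infected.
Round 3 — no new infections; cascade stops.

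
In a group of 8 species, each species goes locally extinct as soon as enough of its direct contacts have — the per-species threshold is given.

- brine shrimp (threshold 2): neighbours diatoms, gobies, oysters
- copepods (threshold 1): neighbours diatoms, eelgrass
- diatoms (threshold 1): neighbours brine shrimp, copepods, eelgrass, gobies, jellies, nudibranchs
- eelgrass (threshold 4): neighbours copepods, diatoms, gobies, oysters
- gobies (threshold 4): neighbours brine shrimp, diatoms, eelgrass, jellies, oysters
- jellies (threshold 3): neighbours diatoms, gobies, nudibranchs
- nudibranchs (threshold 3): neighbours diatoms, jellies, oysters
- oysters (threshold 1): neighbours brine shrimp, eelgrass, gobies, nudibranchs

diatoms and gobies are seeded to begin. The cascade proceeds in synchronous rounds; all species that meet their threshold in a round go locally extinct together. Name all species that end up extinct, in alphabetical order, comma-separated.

Round 1 — diatoms, gobies go locally extinct (initial).
Round 2 — checking thresholds:
  brine shrimp: 2 of 3 neighbours ≥ 2, goes locally extinct.
  copepods: 1 of 2 neighbours ≥ 1, goes locally extinct.
  eelgrass: 2 of 4 neighbours < 4, below threshold.
  jellies: 2 of 3 neighbours < 3, below threshold.
  nudibranchs: 1 of 3 neighbours < 3, below threshold.
  oysters: 1 of 4 neighbours ≥ 1, goes locally extinct.
Round 3 — checking thresholds:
  eelgrass: 4 of 4 neighbours ≥ 4, goes locally extinct.
  jellies: 2 of 3 neighbours < 3, below threshold.
  nudibranchs: 2 of 3 neighbours < 3, below threshold.
Round 4 — no new extinctions; cascade stops.

brine shrimp, copepods, diatoms, eelgrass, gobies, oysters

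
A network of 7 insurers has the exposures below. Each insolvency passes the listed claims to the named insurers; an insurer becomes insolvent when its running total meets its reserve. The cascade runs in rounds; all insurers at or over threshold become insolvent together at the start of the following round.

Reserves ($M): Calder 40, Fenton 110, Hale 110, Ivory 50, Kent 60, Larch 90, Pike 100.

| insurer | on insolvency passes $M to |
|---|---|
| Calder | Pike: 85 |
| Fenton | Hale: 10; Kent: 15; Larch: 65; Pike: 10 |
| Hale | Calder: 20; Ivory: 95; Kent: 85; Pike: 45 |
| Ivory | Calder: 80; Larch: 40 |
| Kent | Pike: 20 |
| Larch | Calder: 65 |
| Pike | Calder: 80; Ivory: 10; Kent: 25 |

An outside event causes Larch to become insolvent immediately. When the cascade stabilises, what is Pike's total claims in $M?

85

Round 1 — Larch becomes insolvent (initial).
  Calder: +65 → 65 ≥ 40
Round 2 — Calder becomes insolvent.
  Pike: +85 → 85 < 100
No further insolvencies.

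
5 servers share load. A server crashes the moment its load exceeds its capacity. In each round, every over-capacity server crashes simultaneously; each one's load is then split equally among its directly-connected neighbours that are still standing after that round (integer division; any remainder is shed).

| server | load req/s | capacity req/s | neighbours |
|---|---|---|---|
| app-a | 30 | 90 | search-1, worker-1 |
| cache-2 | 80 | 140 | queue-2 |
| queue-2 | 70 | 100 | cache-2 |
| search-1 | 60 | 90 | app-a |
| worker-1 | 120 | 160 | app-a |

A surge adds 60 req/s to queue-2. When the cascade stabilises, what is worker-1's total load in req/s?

Round 1 — queue-2 at 130 > 100. queue-2 crashes.
  queue-2 sheds 130 req/s to cache-2: 130 each.
    cache-2: 80+130 = 210 > 140
Round 2 — cache-2 crashes.
  cache-2 sheds 210 req/s: no online neighbours, lost.
No further crashes.

120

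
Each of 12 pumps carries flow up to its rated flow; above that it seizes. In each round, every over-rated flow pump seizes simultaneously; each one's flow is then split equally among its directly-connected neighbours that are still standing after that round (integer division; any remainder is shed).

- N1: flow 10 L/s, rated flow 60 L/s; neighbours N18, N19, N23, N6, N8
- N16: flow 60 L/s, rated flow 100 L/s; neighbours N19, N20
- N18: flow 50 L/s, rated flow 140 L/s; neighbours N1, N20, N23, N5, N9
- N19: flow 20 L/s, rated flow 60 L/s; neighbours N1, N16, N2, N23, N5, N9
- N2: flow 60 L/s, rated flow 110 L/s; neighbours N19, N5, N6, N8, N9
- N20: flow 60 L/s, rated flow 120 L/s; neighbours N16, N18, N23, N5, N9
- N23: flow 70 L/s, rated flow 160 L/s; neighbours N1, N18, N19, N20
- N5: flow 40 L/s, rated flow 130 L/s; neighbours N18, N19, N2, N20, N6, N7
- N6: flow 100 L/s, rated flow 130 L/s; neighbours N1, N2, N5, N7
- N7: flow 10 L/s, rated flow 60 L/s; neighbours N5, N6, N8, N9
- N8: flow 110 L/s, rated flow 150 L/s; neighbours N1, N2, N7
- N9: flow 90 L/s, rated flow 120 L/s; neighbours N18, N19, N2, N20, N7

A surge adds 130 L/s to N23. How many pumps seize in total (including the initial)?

Round 1 — N23 at 200 > 160. N23 seizes.
  N23 sheds 200 L/s to N1, N18, N19, N20: 50 each.
    N1: 10+50 = 60 ≤ 60
    N18: 50+50 = 100 ≤ 140
    N19: 20+50 = 70 > 60
    N20: 60+50 = 110 ≤ 120
Round 2 — N19 seizes.
  N19 sheds 70 L/s to N1, N16, N2, N5, N9: 14 each.
    N1: 60+14 = 74 > 60
    N16: 60+14 = 74 ≤ 100
    N2: 60+14 = 74 ≤ 110
    N5: 40+14 = 54 ≤ 130
    N9: 90+14 = 104 ≤ 120
Round 3 — N1 seizes.
  N1 sheds 74 L/s to N18, N6, N8: 24 each (2 lost).
    N18: 100+24 = 124 ≤ 140
    N6: 100+24 = 124 ≤ 130
    N8: 110+24 = 134 ≤ 150
No further seizures.

3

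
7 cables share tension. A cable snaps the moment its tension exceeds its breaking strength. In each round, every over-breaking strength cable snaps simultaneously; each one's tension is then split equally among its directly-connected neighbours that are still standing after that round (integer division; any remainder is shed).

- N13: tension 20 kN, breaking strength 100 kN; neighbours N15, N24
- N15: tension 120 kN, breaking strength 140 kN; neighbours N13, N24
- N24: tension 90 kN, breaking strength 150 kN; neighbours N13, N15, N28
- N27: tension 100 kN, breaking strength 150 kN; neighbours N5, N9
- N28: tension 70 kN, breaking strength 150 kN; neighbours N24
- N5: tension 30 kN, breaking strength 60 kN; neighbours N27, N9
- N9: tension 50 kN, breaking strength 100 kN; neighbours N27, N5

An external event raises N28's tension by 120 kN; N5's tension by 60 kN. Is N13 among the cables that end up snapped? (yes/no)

yes

Round 1 — N28 at 190 > 150; N5 at 90 > 60. N28, N5 snap.
  N28 sheds 190 kN to N24: 190 each.
    N24: 90+190 = 280 > 150
  N5 sheds 90 kN to N27, N9: 45 each.
    N27: 100+45 = 145 ≤ 150
    N9: 50+45 = 95 ≤ 100
Round 2 — N24 snaps.
  N24 sheds 280 kN to N13, N15: 140 each.
    N13: 20+140 = 160 > 100
    N15: 120+140 = 260 > 140
Round 3 — N13, N15 snap.
  N13 sheds 160 kN: no online neighbours, lost.
  N15 sheds 260 kN: no online neighbours, lost.
No further breaks.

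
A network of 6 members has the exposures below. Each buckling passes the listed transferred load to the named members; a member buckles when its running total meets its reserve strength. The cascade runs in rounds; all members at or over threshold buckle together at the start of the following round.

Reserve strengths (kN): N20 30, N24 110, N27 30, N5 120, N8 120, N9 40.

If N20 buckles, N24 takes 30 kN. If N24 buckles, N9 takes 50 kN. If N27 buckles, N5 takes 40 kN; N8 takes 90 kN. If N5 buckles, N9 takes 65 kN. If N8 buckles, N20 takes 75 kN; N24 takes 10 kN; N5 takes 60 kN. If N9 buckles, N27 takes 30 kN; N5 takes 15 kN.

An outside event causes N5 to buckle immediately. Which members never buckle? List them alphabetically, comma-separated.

N20, N24, N8

Round 1 — N5 buckles (initial).
  N9: +65 → 65 ≥ 40
Round 2 — N9 buckles.
  N27: +30 → 30 ≥ 30
Round 3 — N27 buckles.
  N8: +90 → 90 < 120
No further bucklings.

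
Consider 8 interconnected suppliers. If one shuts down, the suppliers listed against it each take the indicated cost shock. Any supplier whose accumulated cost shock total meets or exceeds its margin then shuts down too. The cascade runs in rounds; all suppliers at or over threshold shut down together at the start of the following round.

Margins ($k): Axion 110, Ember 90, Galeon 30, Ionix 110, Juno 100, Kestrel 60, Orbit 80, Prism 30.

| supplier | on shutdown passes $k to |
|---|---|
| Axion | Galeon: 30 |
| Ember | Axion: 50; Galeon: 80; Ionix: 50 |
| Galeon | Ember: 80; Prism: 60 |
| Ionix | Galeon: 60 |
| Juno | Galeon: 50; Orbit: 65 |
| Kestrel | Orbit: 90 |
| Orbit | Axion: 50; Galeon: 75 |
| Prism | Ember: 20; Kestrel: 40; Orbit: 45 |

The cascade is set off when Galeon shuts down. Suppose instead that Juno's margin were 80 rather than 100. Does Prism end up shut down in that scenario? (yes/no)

With Juno's margin at 80:
Round 1 — Galeon shuts down (initial).
  Ember: +80 → 80 < 90
  Prism: +60 → 60 ≥ 30
Round 2 — Prism shuts down.
  Ember: +20 → 100 ≥ 90
  Kestrel: +40 → 40 < 60
  Orbit: +45 → 45 < 80
Round 3 — Ember shuts down.
  Axion: +50 → 50 < 110
  Ionix: +50 → 50 < 110
No further shutdowns.

yes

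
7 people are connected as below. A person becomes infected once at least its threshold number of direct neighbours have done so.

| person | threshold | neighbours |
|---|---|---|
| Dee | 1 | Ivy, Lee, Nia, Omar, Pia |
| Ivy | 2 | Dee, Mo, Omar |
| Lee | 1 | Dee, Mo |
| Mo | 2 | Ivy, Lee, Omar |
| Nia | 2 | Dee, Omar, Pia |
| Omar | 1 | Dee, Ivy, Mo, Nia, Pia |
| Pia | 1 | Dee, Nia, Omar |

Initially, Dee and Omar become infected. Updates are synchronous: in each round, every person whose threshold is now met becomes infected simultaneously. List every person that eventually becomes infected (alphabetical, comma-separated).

Round 1 — Dee, Omar become infected (initial).
Round 2 — checking thresholds:
  Ivy: 2 of 3 neighbours ≥ 2, becomes infected.
  Lee: 1 of 2 neighbours ≥ 1, becomes infected.
  Mo: 1 of 3 neighbours < 2, holds.
  Nia: 2 of 3 neighbours ≥ 2, becomes infected.
  Pia: 2 of 3 neighbours ≥ 1, becomes infected.
Round 3 — checking thresholds:
  Mo: 3 of 3 neighbours ≥ 2, becomes infected.
Round 4 — no new infections; cascade stops.

Dee, Ivy, Lee, Mo, Nia, Omar, Pia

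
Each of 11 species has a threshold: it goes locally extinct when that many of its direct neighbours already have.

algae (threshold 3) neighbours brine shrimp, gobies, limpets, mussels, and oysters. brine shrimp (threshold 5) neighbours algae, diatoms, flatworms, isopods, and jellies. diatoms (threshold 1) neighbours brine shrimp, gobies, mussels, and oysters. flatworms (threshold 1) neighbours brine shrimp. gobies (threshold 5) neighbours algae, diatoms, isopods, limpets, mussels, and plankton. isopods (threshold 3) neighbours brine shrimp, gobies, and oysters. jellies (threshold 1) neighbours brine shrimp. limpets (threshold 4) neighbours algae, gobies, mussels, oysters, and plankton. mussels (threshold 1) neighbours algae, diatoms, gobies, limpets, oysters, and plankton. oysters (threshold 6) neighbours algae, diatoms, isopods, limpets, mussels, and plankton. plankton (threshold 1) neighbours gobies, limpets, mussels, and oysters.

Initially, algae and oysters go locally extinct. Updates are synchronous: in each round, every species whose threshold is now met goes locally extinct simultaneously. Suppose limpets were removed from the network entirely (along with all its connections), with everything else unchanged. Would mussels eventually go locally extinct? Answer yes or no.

yes

With limpets removed:
Round 1 — algae, oysters go locally extinct (initial).
Round 2 — checking thresholds:
  brine shrimp: 1 of 5 neighbours < 5, holds.
  diatoms: 1 of 4 neighbours ≥ 1, goes locally extinct.
  gobies: 1 of 5 neighbours < 5, holds.
  isopods: 1 of 3 neighbours < 3, holds.
  mussels: 2 of 5 neighbours ≥ 1, goes locally extinct.
  plankton: 1 of 3 neighbours ≥ 1, goes locally extinct.
Round 3 — no new extinctions; cascade stops.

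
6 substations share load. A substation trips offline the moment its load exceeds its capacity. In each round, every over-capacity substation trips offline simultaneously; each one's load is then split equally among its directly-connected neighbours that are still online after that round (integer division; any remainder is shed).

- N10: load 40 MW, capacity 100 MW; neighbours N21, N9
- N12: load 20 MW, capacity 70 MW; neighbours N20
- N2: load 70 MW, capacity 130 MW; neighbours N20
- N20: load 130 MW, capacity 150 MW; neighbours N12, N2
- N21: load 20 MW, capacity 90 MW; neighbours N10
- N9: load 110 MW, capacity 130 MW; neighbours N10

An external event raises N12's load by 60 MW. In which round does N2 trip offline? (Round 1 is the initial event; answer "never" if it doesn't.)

Round 1 — N12 at 80 > 70. N12 trips offline.
  N12 sheds 80 MW to N20: 80 each.
    N20: 130+80 = 210 > 150
Round 2 — N20 trips offline.
  N20 sheds 210 MW to N2: 210 each.
    N2: 70+210 = 280 > 130
Round 3 — N2 trips offline.
  N2 sheds 280 MW: no online neighbours, lost.
No further trips.

3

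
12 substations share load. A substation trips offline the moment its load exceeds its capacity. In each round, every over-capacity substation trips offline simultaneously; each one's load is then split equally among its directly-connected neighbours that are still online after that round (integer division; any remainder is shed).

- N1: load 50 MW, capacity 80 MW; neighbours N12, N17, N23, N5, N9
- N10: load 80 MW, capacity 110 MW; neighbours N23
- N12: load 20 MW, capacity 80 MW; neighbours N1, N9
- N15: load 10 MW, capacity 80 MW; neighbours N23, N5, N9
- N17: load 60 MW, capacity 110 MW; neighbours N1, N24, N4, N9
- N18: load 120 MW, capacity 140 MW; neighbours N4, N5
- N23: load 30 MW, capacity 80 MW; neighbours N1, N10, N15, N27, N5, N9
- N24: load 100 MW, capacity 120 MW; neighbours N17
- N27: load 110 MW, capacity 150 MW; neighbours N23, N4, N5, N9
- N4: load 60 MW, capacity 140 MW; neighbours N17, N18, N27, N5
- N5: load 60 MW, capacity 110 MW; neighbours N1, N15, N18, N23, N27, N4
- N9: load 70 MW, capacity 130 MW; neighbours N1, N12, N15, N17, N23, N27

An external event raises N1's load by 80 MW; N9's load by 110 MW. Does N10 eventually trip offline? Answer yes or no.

no

Round 1 — N1 at 130 > 80; N9 at 180 > 130. N1, N9 trip offline.
  N1 sheds 130 MW to N12, N17, N23, N5: 32 each (2 lost).
    N12: 20+32 = 52 ≤ 80
    N17: 60+32 = 92 ≤ 110
    N23: 30+32 = 62 ≤ 80
    N5: 60+32 = 92 ≤ 110
  N9 sheds 180 MW to N12, N15, N17, N23, N27: 36 each.
    N12: 52+36 = 88 > 80
    N15: 10+36 = 46 ≤ 80
    N17: 92+36 = 128 > 110
    N23: 62+36 = 98 > 80
    N27: 110+36 = 146 ≤ 150
Round 2 — N12, N17, N23 trip offline.
  N12 sheds 88 MW: no online neighbours, lost.
  N17 sheds 128 MW to N24, N4: 64 each.
    N24: 100+64 = 164 > 120
    N4: 60+64 = 124 ≤ 140
  N23 sheds 98 MW to N10, N15, N27, N5: 24 each (2 lost).
    N10: 80+24 = 104 ≤ 110
    N15: 46+24 = 70 ≤ 80
    N27: 146+24 = 170 > 150
    N5: 92+24 = 116 > 110
Round 3 — N24, N27, N5 trip offline.
  N24 sheds 164 MW: no online neighbours, lost.
  N27 sheds 170 MW to N4: 170 each.
    N4: 124+170 = 294 > 140
  N5 sheds 116 MW to N15, N18, N4: 38 each (2 lost).
    N15: 70+38 = 108 > 80
    N18: 120+38 = 158 > 140
    N4: 294+38 = 332 > 140
Round 4 — N15, N18, N4 trip offline.
  N15 sheds 108 MW: no online neighbours, lost.
  N18 sheds 158 MW: no online neighbours, lost.
  N4 sheds 332 MW: no online neighbours, lost.
No further trips.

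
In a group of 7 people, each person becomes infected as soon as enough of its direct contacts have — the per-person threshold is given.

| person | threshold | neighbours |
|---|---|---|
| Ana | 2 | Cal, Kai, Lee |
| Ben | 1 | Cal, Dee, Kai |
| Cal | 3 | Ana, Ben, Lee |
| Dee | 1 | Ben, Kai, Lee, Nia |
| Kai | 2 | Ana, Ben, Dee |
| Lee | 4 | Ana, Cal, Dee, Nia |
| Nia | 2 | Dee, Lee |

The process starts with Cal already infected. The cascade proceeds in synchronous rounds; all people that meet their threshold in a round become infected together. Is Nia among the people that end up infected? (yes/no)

Round 1 — Cal becomes infected (initial).
Round 2 — checking thresholds:
  Ana: 1 of 3 neighbours < 2, not yet.
  Ben: 1 of 3 neighbours ≥ 1, becomes infected.
  Lee: 1 of 4 neighbours < 4, not yet.
Round 3 — checking thresholds:
  Ana: 1 of 3 neighbours < 2, not yet.
  Dee: 1 of 4 neighbours ≥ 1, becomes infected.
  Kai: 1 of 3 neighbours < 2, not yet.
  Lee: 1 of 4 neighbours < 4, not yet.
Round 4 — checking thresholds:
  Ana: 1 of 3 neighbours < 2, not yet.
  Kai: 2 of 3 neighbours ≥ 2, becomes infected.
  Lee: 2 of 4 neighbours < 4, not yet.
  Nia: 1 of 2 neighbours < 2, not yet.
Round 5 — checking thresholds:
  Ana: 2 of 3 neighbours ≥ 2, becomes infected.
  Lee: 2 of 4 neighbours < 4, not yet.
  Nia: 1 of 2 neighbours < 2, not yet.
Round 6 — no new infections; cascade stops.

no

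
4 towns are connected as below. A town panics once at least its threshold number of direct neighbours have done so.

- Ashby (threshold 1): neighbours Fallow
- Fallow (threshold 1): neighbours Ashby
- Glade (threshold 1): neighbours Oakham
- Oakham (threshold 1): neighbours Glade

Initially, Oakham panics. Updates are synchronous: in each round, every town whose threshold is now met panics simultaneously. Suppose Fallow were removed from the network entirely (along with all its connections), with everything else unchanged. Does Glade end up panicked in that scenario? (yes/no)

yes

With Fallow removed:
Round 1 — Oakham panics (initial).
Round 2 — checking thresholds:
  Glade: 1 of 1 neighbours ≥ 1, panics.
Round 3 — no new panics; cascade stops.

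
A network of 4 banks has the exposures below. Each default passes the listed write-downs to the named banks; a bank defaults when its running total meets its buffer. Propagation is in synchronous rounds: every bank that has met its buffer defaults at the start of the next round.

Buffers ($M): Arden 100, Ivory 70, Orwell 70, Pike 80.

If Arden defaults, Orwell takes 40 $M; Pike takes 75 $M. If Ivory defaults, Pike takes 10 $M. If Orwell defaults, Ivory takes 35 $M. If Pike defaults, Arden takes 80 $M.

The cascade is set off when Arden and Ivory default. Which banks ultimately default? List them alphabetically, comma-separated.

Round 1 — Arden, Ivory default (initial).
  Orwell: +40 → 40 < 70
  Pike: +75+10 → 85 ≥ 80
Round 2 — Pike defaults.
No further defaults.

Arden, Ivory, Pike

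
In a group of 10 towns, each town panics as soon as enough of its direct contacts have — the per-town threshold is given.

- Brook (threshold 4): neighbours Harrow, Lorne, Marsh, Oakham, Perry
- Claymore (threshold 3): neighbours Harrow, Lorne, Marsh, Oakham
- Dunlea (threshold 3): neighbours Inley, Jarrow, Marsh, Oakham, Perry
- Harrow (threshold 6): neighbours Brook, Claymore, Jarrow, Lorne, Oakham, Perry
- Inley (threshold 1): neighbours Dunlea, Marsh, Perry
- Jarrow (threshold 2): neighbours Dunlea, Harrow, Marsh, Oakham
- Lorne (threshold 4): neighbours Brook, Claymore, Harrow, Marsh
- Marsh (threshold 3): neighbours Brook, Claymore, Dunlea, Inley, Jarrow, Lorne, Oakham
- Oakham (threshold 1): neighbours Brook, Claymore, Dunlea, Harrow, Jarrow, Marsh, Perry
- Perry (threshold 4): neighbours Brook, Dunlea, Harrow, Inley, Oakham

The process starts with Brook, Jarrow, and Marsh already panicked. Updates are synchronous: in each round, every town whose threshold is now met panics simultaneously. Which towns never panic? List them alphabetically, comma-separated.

Round 1 — Brook, Jarrow, Marsh panic (initial).
Round 2 — checking thresholds:
  Claymore: 1 of 4 neighbours < 3, holds.
  Dunlea: 2 of 5 neighbours < 3, holds.
  Harrow: 2 of 6 neighbours < 6, holds.
  Inley: 1 of 3 neighbours ≥ 1, panics.
  Lorne: 2 of 4 neighbours < 4, holds.
  Oakham: 3 of 7 neighbours ≥ 1, panics.
  Perry: 1 of 5 neighbours < 4, holds.
Round 3 — checking thresholds:
  Claymore: 2 of 4 neighbours < 3, holds.
  Dunlea: 4 of 5 neighbours ≥ 3, panics.
  Harrow: 3 of 6 neighbours < 6, holds.
  Lorne: 2 of 4 neighbours < 4, holds.
  Perry: 3 of 5 neighbours < 4, holds.
Round 4 — checking thresholds:
  Claymore: 2 of 4 neighbours < 3, holds.
  Harrow: 3 of 6 neighbours < 6, holds.
  Lorne: 2 of 4 neighbours < 4, holds.
  Perry: 4 of 5 neighbours ≥ 4, panics.
Round 5 — no new panics; cascade stops.

Claymore, Harrow, Lorne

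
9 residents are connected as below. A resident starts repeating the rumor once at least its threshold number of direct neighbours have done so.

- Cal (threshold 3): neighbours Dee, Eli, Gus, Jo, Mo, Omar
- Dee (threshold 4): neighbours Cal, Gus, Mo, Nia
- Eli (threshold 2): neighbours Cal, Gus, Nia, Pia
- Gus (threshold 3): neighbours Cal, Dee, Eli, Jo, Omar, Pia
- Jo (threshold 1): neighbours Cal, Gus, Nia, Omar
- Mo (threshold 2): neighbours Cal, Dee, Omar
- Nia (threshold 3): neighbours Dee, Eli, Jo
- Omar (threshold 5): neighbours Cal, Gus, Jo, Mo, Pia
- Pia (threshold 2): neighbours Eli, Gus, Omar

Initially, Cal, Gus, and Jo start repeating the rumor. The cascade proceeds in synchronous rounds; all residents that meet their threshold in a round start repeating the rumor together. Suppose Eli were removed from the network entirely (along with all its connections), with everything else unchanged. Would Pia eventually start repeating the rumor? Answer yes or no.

no

With Eli removed:
Round 1 — Cal, Gus, Jo start repeating the rumor (initial).
Round 2 — no new spreads; cascade stops.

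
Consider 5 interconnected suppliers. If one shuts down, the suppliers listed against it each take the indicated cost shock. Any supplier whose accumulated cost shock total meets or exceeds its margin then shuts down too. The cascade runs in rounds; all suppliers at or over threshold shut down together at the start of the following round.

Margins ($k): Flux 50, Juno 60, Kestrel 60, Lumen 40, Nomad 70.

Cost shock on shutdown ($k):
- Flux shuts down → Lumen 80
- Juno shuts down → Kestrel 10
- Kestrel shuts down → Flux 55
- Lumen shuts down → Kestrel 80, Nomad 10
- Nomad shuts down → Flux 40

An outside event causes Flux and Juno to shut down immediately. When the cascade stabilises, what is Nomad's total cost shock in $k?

10

Round 1 — Flux, Juno shut down (initial).
  Kestrel: +10 → 10 < 60
  Lumen: +80 → 80 ≥ 40
Round 2 — Lumen shuts down.
  Kestrel: +80 → 90 ≥ 60
  Nomad: +10 → 10 < 70
Round 3 — Kestrel shuts down.
No further shutdowns.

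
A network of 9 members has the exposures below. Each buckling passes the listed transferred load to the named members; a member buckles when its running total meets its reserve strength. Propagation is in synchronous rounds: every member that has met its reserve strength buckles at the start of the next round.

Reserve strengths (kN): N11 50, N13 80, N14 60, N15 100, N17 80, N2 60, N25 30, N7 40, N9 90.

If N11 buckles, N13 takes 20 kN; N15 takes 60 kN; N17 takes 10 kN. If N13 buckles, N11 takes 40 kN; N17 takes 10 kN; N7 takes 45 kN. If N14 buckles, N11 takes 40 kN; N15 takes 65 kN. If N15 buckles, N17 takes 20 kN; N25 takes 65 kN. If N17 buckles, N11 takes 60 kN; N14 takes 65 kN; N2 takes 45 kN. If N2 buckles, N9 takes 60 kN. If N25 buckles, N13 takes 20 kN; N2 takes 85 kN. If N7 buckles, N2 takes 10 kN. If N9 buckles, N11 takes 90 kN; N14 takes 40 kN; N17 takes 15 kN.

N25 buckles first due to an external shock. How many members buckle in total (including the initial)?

2

Round 1 — N25 buckles (initial).
  N13: +20 → 20 < 80
  N2: +85 → 85 ≥ 60
Round 2 — N2 buckles.
  N9: +60 → 60 < 90
No further bucklings.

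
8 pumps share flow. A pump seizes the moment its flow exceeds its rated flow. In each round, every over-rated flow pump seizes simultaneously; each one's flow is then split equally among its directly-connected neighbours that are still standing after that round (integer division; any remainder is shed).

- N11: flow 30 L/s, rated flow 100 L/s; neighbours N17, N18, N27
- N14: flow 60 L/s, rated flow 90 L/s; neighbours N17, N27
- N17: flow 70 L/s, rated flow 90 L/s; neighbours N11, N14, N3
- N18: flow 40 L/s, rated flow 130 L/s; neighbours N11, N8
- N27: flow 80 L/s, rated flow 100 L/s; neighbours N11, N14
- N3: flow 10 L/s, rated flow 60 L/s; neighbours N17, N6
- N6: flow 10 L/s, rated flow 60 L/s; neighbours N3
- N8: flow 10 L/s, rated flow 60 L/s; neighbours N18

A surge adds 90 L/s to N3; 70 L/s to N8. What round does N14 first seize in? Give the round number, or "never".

3

Round 1 — N3 at 100 > 60; N8 at 80 > 60. N3, N8 seize.
  N3 sheds 100 L/s to N17, N6: 50 each.
    N17: 70+50 = 120 > 90
    N6: 10+50 = 60 ≤ 60
  N8 sheds 80 L/s to N18: 80 each.
    N18: 40+80 = 120 ≤ 130
Round 2 — N17 seizes.
  N17 sheds 120 L/s to N11, N14: 60 each.
    N11: 30+60 = 90 ≤ 100
    N14: 60+60 = 120 > 90
Round 3 — N14 seizes.
  N14 sheds 120 L/s to N27: 120 each.
    N27: 80+120 = 200 > 100
Round 4 — N27 seizes.
  N27 sheds 200 L/s to N11: 200 each.
    N11: 90+200 = 290 > 100
Round 5 — N11 seizes.
  N11 sheds 290 L/s to N18: 290 each.
    N18: 120+290 = 410 > 130
Round 6 — N18 seizes.
  N18 sheds 410 L/s: no online neighbours, lost.
No further seizures.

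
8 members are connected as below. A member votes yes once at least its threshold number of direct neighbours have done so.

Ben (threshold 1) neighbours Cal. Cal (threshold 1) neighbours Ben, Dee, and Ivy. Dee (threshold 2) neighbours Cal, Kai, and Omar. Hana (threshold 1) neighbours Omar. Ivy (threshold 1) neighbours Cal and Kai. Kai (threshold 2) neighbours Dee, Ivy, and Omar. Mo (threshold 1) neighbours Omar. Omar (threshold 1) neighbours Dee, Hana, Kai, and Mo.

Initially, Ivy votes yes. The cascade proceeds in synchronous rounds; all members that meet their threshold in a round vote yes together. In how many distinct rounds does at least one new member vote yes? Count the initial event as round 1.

3

Round 1 — Ivy votes yes (initial).
Round 2 — checking thresholds:
  Cal: 1 of 3 neighbours ≥ 1, votes yes.
  Kai: 1 of 3 neighbours < 2, holds.
Round 3 — checking thresholds:
  Ben: 1 of 1 neighbours ≥ 1, votes yes.
  Dee: 1 of 3 neighbours < 2, holds.
  Kai: 1 of 3 neighbours < 2, holds.
Round 4 — no new yes votes; cascade stops.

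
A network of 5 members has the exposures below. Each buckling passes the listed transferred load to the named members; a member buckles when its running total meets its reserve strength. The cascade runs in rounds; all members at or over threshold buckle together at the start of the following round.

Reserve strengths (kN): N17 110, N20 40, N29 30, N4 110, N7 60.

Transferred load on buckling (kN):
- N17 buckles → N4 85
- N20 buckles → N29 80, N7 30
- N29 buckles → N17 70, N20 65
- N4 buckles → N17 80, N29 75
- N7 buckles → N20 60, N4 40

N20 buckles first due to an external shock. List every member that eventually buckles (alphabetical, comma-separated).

N20, N29

Round 1 — N20 buckles (initial).
  N29: +80 → 80 ≥ 30
  N7: +30 → 30 < 60
Round 2 — N29 buckles.
  N17: +70 → 70 < 110
No further bucklings.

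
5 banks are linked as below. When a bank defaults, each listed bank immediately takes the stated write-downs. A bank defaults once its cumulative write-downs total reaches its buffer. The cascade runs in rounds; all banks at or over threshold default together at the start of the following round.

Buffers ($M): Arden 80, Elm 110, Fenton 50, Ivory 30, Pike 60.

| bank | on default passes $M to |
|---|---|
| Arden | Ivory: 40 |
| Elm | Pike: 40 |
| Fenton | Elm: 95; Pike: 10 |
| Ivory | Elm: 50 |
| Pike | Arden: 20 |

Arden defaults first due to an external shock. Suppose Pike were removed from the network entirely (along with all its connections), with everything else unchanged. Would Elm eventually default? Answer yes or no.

With Pike removed:
Round 1 — Arden defaults (initial).
  Ivory: +40 → 40 ≥ 30
Round 2 — Ivory defaults.
  Elm: +50 → 50 < 110
No further defaults.

no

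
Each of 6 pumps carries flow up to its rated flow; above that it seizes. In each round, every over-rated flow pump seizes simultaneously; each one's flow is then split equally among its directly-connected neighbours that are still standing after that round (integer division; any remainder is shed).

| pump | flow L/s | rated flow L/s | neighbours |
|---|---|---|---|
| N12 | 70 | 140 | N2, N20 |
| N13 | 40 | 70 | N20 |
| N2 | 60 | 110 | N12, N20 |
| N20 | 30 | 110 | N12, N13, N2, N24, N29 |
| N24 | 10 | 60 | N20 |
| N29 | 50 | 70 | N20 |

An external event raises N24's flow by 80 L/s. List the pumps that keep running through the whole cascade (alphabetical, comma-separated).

Round 1 — N24 at 90 > 60. N24 seizes.
  N24 sheds 90 L/s to N20: 90 each.
    N20: 30+90 = 120 > 110
Round 2 — N20 seizes.
  N20 sheds 120 L/s to N12, N13, N2, N29: 30 each.
    N12: 70+30 = 100 ≤ 140
    N13: 40+30 = 70 ≤ 70
    N2: 60+30 = 90 ≤ 110
    N29: 50+30 = 80 > 70
Round 3 — N29 seizes.
  N29 sheds 80 L/s: no online neighbours, lost.
No further seizures.

N12, N13, N2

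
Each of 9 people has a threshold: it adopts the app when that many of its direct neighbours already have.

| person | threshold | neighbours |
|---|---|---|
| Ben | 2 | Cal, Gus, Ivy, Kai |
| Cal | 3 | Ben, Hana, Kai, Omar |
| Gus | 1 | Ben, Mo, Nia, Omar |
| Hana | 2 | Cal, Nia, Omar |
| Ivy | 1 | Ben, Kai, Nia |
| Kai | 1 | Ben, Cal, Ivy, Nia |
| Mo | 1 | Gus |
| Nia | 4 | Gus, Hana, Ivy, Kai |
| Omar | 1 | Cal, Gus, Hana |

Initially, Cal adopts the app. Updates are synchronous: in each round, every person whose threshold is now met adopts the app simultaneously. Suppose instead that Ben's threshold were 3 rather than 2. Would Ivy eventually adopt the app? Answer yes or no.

With Ben's threshold at 3:
Round 1 — Cal adopts the app (initial).
Round 2 — checking thresholds:
  Ben: 1 of 4 neighbours < 3, holds.
  Hana: 1 of 3 neighbours < 2, holds.
  Kai: 1 of 4 neighbours ≥ 1, adopts the app.
  Omar: 1 of 3 neighbours ≥ 1, adopts the app.
Round 3 — checking thresholds:
  Ben: 2 of 4 neighbours < 3, holds.
  Gus: 1 of 4 neighbours ≥ 1, adopts the app.
  Hana: 2 of 3 neighbours ≥ 2, adopts the app.
  Ivy: 1 of 3 neighbours ≥ 1, adopts the app.
  Nia: 1 of 4 neighbours < 4, holds.
Round 4 — checking thresholds:
  Ben: 4 of 4 neighbours ≥ 3, adopts the app.
  Mo: 1 of 1 neighbours ≥ 1, adopts the app.
  Nia: 4 of 4 neighbours ≥ 4, adopts the app.
Round 5 — no new adoptions; cascade stops.

yes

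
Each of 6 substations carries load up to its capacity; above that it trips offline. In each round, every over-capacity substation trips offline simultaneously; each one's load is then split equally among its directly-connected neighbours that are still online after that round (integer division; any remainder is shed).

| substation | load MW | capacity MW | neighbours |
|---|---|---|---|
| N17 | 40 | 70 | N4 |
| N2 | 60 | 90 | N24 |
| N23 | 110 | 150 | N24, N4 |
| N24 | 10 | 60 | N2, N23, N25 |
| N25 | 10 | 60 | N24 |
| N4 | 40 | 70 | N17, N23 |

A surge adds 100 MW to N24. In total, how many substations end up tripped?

2

Round 1 — N24 at 110 > 60. N24 trips offline.
  N24 sheds 110 MW to N2, N23, N25: 36 each (2 lost).
    N2: 60+36 = 96 > 90
    N23: 110+36 = 146 ≤ 150
    N25: 10+36 = 46 ≤ 60
Round 2 — N2 trips offline.
  N2 sheds 96 MW: no online neighbours, lost.
No further trips.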